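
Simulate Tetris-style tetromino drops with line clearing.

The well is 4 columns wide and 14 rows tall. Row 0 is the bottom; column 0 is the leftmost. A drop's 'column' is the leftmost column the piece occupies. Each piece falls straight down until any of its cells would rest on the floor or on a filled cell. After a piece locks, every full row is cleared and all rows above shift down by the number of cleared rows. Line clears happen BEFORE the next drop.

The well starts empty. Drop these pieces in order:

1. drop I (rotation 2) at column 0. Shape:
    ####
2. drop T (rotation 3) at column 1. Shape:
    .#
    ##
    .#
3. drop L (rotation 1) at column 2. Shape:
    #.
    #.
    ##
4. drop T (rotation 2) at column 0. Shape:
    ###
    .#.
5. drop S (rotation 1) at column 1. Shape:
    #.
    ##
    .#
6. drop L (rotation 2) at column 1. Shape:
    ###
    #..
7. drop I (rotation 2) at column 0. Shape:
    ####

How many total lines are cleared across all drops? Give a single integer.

Answer: 2

Derivation:
Drop 1: I rot2 at col 0 lands with bottom-row=0; cleared 1 line(s) (total 1); column heights now [0 0 0 0], max=0
Drop 2: T rot3 at col 1 lands with bottom-row=0; cleared 0 line(s) (total 1); column heights now [0 2 3 0], max=3
Drop 3: L rot1 at col 2 lands with bottom-row=3; cleared 0 line(s) (total 1); column heights now [0 2 6 4], max=6
Drop 4: T rot2 at col 0 lands with bottom-row=5; cleared 0 line(s) (total 1); column heights now [7 7 7 4], max=7
Drop 5: S rot1 at col 1 lands with bottom-row=7; cleared 0 line(s) (total 1); column heights now [7 10 9 4], max=10
Drop 6: L rot2 at col 1 lands with bottom-row=10; cleared 0 line(s) (total 1); column heights now [7 12 12 12], max=12
Drop 7: I rot2 at col 0 lands with bottom-row=12; cleared 1 line(s) (total 2); column heights now [7 12 12 12], max=12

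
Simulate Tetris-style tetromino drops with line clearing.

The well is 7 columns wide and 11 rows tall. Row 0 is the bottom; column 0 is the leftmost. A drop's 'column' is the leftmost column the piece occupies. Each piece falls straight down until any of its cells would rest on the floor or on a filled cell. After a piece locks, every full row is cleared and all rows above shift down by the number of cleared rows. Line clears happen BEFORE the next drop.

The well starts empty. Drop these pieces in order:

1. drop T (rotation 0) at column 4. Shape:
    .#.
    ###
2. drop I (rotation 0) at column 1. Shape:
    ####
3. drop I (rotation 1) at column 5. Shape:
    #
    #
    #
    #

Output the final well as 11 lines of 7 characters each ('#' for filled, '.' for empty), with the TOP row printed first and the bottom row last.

Answer: .......
.......
.......
.......
.......
.....#.
.....#.
.....#.
.....#.
.#####.
....###

Derivation:
Drop 1: T rot0 at col 4 lands with bottom-row=0; cleared 0 line(s) (total 0); column heights now [0 0 0 0 1 2 1], max=2
Drop 2: I rot0 at col 1 lands with bottom-row=1; cleared 0 line(s) (total 0); column heights now [0 2 2 2 2 2 1], max=2
Drop 3: I rot1 at col 5 lands with bottom-row=2; cleared 0 line(s) (total 0); column heights now [0 2 2 2 2 6 1], max=6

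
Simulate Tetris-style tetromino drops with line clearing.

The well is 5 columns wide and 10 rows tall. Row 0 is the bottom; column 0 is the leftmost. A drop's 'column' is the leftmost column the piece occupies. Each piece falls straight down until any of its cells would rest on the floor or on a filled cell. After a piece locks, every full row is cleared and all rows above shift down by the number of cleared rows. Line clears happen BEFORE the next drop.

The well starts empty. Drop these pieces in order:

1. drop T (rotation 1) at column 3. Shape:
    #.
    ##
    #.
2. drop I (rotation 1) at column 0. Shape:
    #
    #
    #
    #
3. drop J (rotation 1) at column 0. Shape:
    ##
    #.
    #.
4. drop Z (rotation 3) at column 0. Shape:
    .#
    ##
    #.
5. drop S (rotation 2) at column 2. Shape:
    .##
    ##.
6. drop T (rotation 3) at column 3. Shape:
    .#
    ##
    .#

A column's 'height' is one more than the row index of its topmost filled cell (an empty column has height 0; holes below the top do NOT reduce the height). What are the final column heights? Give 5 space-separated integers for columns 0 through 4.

Drop 1: T rot1 at col 3 lands with bottom-row=0; cleared 0 line(s) (total 0); column heights now [0 0 0 3 2], max=3
Drop 2: I rot1 at col 0 lands with bottom-row=0; cleared 0 line(s) (total 0); column heights now [4 0 0 3 2], max=4
Drop 3: J rot1 at col 0 lands with bottom-row=4; cleared 0 line(s) (total 0); column heights now [7 7 0 3 2], max=7
Drop 4: Z rot3 at col 0 lands with bottom-row=7; cleared 0 line(s) (total 0); column heights now [9 10 0 3 2], max=10
Drop 5: S rot2 at col 2 lands with bottom-row=3; cleared 0 line(s) (total 0); column heights now [9 10 4 5 5], max=10
Drop 6: T rot3 at col 3 lands with bottom-row=5; cleared 0 line(s) (total 0); column heights now [9 10 4 7 8], max=10

Answer: 9 10 4 7 8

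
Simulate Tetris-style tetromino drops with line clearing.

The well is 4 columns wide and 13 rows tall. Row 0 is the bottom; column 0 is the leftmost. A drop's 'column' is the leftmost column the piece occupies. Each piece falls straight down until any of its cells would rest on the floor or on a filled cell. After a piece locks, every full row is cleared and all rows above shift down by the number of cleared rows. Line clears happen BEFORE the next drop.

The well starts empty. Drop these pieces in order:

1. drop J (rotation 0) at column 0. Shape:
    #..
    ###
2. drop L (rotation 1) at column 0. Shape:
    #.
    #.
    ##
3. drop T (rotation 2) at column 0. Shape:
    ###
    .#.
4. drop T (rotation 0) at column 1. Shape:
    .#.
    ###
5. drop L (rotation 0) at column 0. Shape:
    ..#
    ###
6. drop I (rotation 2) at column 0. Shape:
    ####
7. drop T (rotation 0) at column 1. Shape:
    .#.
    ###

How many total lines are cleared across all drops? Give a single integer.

Answer: 1

Derivation:
Drop 1: J rot0 at col 0 lands with bottom-row=0; cleared 0 line(s) (total 0); column heights now [2 1 1 0], max=2
Drop 2: L rot1 at col 0 lands with bottom-row=2; cleared 0 line(s) (total 0); column heights now [5 3 1 0], max=5
Drop 3: T rot2 at col 0 lands with bottom-row=4; cleared 0 line(s) (total 0); column heights now [6 6 6 0], max=6
Drop 4: T rot0 at col 1 lands with bottom-row=6; cleared 0 line(s) (total 0); column heights now [6 7 8 7], max=8
Drop 5: L rot0 at col 0 lands with bottom-row=8; cleared 0 line(s) (total 0); column heights now [9 9 10 7], max=10
Drop 6: I rot2 at col 0 lands with bottom-row=10; cleared 1 line(s) (total 1); column heights now [9 9 10 7], max=10
Drop 7: T rot0 at col 1 lands with bottom-row=10; cleared 0 line(s) (total 1); column heights now [9 11 12 11], max=12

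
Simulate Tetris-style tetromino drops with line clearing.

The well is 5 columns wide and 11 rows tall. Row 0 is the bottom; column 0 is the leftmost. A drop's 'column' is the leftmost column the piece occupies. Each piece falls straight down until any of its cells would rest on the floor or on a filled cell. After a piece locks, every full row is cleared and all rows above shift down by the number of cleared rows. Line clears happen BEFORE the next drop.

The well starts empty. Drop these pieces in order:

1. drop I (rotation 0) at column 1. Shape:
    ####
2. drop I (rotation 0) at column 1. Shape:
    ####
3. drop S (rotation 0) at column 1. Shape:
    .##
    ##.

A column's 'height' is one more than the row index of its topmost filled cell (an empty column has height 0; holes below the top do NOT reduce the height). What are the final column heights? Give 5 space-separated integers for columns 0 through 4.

Answer: 0 3 4 4 2

Derivation:
Drop 1: I rot0 at col 1 lands with bottom-row=0; cleared 0 line(s) (total 0); column heights now [0 1 1 1 1], max=1
Drop 2: I rot0 at col 1 lands with bottom-row=1; cleared 0 line(s) (total 0); column heights now [0 2 2 2 2], max=2
Drop 3: S rot0 at col 1 lands with bottom-row=2; cleared 0 line(s) (total 0); column heights now [0 3 4 4 2], max=4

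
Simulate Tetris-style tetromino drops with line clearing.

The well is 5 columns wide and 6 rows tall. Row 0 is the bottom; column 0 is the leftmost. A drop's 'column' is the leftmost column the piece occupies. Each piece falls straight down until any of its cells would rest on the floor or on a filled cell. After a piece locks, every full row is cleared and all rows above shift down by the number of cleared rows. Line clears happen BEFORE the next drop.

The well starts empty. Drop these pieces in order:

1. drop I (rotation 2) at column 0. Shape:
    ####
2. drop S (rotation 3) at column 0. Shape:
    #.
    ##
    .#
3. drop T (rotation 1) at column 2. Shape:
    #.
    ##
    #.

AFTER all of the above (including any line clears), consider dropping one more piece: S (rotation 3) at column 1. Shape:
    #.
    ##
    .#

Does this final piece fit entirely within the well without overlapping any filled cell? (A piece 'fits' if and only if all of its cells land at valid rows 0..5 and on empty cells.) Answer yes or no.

Answer: no

Derivation:
Drop 1: I rot2 at col 0 lands with bottom-row=0; cleared 0 line(s) (total 0); column heights now [1 1 1 1 0], max=1
Drop 2: S rot3 at col 0 lands with bottom-row=1; cleared 0 line(s) (total 0); column heights now [4 3 1 1 0], max=4
Drop 3: T rot1 at col 2 lands with bottom-row=1; cleared 0 line(s) (total 0); column heights now [4 3 4 3 0], max=4
Test piece S rot3 at col 1 (width 2): heights before test = [4 3 4 3 0]; fits = False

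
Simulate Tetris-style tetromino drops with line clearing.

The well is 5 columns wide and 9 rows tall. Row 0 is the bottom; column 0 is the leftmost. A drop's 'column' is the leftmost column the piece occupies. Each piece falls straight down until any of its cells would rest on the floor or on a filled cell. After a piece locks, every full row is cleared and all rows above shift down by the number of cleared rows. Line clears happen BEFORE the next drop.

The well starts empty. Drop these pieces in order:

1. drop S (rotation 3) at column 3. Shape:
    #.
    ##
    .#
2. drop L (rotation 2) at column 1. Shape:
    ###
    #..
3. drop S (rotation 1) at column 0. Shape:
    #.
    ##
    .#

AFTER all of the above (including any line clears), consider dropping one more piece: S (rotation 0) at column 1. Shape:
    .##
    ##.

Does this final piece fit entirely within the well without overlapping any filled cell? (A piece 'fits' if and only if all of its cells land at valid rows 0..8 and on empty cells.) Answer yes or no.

Drop 1: S rot3 at col 3 lands with bottom-row=0; cleared 0 line(s) (total 0); column heights now [0 0 0 3 2], max=3
Drop 2: L rot2 at col 1 lands with bottom-row=2; cleared 0 line(s) (total 0); column heights now [0 4 4 4 2], max=4
Drop 3: S rot1 at col 0 lands with bottom-row=4; cleared 0 line(s) (total 0); column heights now [7 6 4 4 2], max=7
Test piece S rot0 at col 1 (width 3): heights before test = [7 6 4 4 2]; fits = True

Answer: yes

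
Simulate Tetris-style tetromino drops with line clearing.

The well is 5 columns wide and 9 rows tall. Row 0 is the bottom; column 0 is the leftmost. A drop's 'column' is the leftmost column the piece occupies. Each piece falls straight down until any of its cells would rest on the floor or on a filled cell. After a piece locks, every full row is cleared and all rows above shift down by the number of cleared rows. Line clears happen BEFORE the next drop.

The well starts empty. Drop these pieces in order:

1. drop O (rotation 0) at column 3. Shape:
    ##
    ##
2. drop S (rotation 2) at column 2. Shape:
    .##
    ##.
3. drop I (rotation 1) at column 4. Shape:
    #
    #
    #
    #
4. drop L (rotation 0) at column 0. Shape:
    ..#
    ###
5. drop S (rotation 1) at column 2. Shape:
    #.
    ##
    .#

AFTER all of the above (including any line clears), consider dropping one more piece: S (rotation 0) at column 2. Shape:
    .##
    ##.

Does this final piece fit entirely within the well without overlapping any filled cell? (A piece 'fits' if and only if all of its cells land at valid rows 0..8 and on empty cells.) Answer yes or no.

Answer: yes

Derivation:
Drop 1: O rot0 at col 3 lands with bottom-row=0; cleared 0 line(s) (total 0); column heights now [0 0 0 2 2], max=2
Drop 2: S rot2 at col 2 lands with bottom-row=2; cleared 0 line(s) (total 0); column heights now [0 0 3 4 4], max=4
Drop 3: I rot1 at col 4 lands with bottom-row=4; cleared 0 line(s) (total 0); column heights now [0 0 3 4 8], max=8
Drop 4: L rot0 at col 0 lands with bottom-row=3; cleared 1 line(s) (total 1); column heights now [0 0 4 3 7], max=7
Drop 5: S rot1 at col 2 lands with bottom-row=3; cleared 0 line(s) (total 1); column heights now [0 0 6 5 7], max=7
Test piece S rot0 at col 2 (width 3): heights before test = [0 0 6 5 7]; fits = True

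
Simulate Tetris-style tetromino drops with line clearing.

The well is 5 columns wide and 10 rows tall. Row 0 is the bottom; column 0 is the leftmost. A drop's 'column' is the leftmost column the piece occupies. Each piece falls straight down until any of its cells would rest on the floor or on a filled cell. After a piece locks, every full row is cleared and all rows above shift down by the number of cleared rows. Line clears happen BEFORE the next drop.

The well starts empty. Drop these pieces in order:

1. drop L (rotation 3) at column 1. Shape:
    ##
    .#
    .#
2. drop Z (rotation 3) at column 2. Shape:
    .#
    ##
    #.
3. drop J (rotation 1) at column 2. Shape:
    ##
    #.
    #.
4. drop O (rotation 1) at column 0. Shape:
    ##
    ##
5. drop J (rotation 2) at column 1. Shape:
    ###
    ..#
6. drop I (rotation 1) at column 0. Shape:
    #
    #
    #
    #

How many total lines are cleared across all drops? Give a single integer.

Answer: 0

Derivation:
Drop 1: L rot3 at col 1 lands with bottom-row=0; cleared 0 line(s) (total 0); column heights now [0 3 3 0 0], max=3
Drop 2: Z rot3 at col 2 lands with bottom-row=3; cleared 0 line(s) (total 0); column heights now [0 3 5 6 0], max=6
Drop 3: J rot1 at col 2 lands with bottom-row=5; cleared 0 line(s) (total 0); column heights now [0 3 8 8 0], max=8
Drop 4: O rot1 at col 0 lands with bottom-row=3; cleared 0 line(s) (total 0); column heights now [5 5 8 8 0], max=8
Drop 5: J rot2 at col 1 lands with bottom-row=8; cleared 0 line(s) (total 0); column heights now [5 10 10 10 0], max=10
Drop 6: I rot1 at col 0 lands with bottom-row=5; cleared 0 line(s) (total 0); column heights now [9 10 10 10 0], max=10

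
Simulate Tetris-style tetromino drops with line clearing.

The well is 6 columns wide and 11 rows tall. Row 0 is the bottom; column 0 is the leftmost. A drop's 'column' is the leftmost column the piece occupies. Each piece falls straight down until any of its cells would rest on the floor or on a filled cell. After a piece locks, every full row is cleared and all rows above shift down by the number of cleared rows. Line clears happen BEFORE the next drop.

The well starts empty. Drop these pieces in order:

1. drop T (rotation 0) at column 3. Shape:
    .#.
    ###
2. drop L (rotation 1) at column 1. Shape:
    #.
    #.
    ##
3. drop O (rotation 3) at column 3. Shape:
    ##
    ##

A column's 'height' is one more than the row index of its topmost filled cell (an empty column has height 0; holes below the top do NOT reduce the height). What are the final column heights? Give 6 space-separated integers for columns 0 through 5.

Answer: 0 3 1 4 4 1

Derivation:
Drop 1: T rot0 at col 3 lands with bottom-row=0; cleared 0 line(s) (total 0); column heights now [0 0 0 1 2 1], max=2
Drop 2: L rot1 at col 1 lands with bottom-row=0; cleared 0 line(s) (total 0); column heights now [0 3 1 1 2 1], max=3
Drop 3: O rot3 at col 3 lands with bottom-row=2; cleared 0 line(s) (total 0); column heights now [0 3 1 4 4 1], max=4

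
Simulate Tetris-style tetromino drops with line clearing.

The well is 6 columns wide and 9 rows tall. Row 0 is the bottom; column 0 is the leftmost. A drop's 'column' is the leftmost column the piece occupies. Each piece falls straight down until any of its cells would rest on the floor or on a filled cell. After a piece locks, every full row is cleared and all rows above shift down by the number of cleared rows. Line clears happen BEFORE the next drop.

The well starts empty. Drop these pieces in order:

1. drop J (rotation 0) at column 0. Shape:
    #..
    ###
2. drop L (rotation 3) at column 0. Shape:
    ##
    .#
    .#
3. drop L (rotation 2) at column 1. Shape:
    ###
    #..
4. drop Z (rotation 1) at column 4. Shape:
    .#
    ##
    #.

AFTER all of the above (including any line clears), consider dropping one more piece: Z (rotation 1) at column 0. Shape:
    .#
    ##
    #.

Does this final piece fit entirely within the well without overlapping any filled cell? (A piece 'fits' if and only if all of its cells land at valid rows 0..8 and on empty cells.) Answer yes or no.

Answer: yes

Derivation:
Drop 1: J rot0 at col 0 lands with bottom-row=0; cleared 0 line(s) (total 0); column heights now [2 1 1 0 0 0], max=2
Drop 2: L rot3 at col 0 lands with bottom-row=1; cleared 0 line(s) (total 0); column heights now [4 4 1 0 0 0], max=4
Drop 3: L rot2 at col 1 lands with bottom-row=4; cleared 0 line(s) (total 0); column heights now [4 6 6 6 0 0], max=6
Drop 4: Z rot1 at col 4 lands with bottom-row=0; cleared 0 line(s) (total 0); column heights now [4 6 6 6 2 3], max=6
Test piece Z rot1 at col 0 (width 2): heights before test = [4 6 6 6 2 3]; fits = True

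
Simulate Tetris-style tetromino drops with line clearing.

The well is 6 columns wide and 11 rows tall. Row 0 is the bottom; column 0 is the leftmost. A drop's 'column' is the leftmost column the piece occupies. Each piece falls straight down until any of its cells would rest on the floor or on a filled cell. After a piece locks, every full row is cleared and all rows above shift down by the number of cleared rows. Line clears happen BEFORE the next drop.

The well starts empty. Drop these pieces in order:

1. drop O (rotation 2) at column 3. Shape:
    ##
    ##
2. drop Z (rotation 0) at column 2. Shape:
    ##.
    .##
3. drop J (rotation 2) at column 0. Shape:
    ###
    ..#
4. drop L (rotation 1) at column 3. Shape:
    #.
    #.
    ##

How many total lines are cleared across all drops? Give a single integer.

Answer: 0

Derivation:
Drop 1: O rot2 at col 3 lands with bottom-row=0; cleared 0 line(s) (total 0); column heights now [0 0 0 2 2 0], max=2
Drop 2: Z rot0 at col 2 lands with bottom-row=2; cleared 0 line(s) (total 0); column heights now [0 0 4 4 3 0], max=4
Drop 3: J rot2 at col 0 lands with bottom-row=4; cleared 0 line(s) (total 0); column heights now [6 6 6 4 3 0], max=6
Drop 4: L rot1 at col 3 lands with bottom-row=4; cleared 0 line(s) (total 0); column heights now [6 6 6 7 5 0], max=7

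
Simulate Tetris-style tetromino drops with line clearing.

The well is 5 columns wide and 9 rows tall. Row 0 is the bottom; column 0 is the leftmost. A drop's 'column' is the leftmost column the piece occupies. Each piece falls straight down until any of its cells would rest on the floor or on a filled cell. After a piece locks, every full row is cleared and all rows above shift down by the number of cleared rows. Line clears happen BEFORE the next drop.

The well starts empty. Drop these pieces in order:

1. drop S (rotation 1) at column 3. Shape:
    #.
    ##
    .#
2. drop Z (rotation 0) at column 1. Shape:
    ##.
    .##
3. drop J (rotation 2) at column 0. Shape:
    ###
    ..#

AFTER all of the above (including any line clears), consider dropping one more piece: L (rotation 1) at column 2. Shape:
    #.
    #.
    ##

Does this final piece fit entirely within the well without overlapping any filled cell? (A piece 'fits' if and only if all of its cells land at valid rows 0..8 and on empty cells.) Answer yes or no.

Answer: no

Derivation:
Drop 1: S rot1 at col 3 lands with bottom-row=0; cleared 0 line(s) (total 0); column heights now [0 0 0 3 2], max=3
Drop 2: Z rot0 at col 1 lands with bottom-row=3; cleared 0 line(s) (total 0); column heights now [0 5 5 4 2], max=5
Drop 3: J rot2 at col 0 lands with bottom-row=5; cleared 0 line(s) (total 0); column heights now [7 7 7 4 2], max=7
Test piece L rot1 at col 2 (width 2): heights before test = [7 7 7 4 2]; fits = False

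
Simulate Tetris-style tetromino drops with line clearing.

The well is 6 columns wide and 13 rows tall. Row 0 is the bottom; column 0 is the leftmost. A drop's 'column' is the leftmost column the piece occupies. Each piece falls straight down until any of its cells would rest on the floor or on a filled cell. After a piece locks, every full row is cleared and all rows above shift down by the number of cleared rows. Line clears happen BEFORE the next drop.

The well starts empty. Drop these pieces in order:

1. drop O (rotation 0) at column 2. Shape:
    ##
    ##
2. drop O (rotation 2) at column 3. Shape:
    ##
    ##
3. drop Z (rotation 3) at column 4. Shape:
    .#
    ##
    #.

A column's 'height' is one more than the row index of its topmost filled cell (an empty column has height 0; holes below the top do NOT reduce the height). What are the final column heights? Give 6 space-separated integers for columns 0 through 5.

Drop 1: O rot0 at col 2 lands with bottom-row=0; cleared 0 line(s) (total 0); column heights now [0 0 2 2 0 0], max=2
Drop 2: O rot2 at col 3 lands with bottom-row=2; cleared 0 line(s) (total 0); column heights now [0 0 2 4 4 0], max=4
Drop 3: Z rot3 at col 4 lands with bottom-row=4; cleared 0 line(s) (total 0); column heights now [0 0 2 4 6 7], max=7

Answer: 0 0 2 4 6 7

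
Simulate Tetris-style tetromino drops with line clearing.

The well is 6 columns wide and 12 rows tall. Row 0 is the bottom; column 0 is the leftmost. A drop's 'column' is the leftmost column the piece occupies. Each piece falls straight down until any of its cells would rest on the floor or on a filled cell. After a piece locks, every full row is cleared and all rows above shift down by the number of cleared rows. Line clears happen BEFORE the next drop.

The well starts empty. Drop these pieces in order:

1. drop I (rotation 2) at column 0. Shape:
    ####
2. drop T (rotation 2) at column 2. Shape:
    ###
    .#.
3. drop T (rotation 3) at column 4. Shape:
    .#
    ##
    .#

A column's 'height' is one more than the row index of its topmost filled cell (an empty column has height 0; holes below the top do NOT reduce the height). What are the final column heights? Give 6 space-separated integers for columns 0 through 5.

Drop 1: I rot2 at col 0 lands with bottom-row=0; cleared 0 line(s) (total 0); column heights now [1 1 1 1 0 0], max=1
Drop 2: T rot2 at col 2 lands with bottom-row=1; cleared 0 line(s) (total 0); column heights now [1 1 3 3 3 0], max=3
Drop 3: T rot3 at col 4 lands with bottom-row=2; cleared 0 line(s) (total 0); column heights now [1 1 3 3 4 5], max=5

Answer: 1 1 3 3 4 5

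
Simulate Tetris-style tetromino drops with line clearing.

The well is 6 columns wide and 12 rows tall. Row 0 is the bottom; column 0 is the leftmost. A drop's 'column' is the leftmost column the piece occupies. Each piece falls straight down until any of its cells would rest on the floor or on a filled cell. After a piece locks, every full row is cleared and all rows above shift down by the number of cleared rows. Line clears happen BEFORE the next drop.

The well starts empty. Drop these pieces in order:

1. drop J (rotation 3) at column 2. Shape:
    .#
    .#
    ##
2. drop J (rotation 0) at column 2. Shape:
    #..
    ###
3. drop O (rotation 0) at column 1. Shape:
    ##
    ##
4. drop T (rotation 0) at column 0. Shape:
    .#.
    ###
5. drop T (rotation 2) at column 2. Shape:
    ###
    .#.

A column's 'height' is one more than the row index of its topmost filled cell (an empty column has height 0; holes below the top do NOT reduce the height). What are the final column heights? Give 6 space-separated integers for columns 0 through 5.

Drop 1: J rot3 at col 2 lands with bottom-row=0; cleared 0 line(s) (total 0); column heights now [0 0 1 3 0 0], max=3
Drop 2: J rot0 at col 2 lands with bottom-row=3; cleared 0 line(s) (total 0); column heights now [0 0 5 4 4 0], max=5
Drop 3: O rot0 at col 1 lands with bottom-row=5; cleared 0 line(s) (total 0); column heights now [0 7 7 4 4 0], max=7
Drop 4: T rot0 at col 0 lands with bottom-row=7; cleared 0 line(s) (total 0); column heights now [8 9 8 4 4 0], max=9
Drop 5: T rot2 at col 2 lands with bottom-row=7; cleared 0 line(s) (total 0); column heights now [8 9 9 9 9 0], max=9

Answer: 8 9 9 9 9 0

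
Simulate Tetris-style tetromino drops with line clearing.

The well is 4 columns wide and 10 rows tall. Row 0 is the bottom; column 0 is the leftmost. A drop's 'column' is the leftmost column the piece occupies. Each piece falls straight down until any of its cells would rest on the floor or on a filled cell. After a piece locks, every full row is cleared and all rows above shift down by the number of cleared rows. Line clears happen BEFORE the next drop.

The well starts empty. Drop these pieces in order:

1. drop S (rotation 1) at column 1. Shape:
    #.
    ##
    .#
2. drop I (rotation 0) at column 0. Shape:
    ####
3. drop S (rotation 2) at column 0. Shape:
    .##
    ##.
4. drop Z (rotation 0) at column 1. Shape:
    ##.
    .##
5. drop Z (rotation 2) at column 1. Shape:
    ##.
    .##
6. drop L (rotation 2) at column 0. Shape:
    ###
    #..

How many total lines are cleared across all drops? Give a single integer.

Drop 1: S rot1 at col 1 lands with bottom-row=0; cleared 0 line(s) (total 0); column heights now [0 3 2 0], max=3
Drop 2: I rot0 at col 0 lands with bottom-row=3; cleared 1 line(s) (total 1); column heights now [0 3 2 0], max=3
Drop 3: S rot2 at col 0 lands with bottom-row=3; cleared 0 line(s) (total 1); column heights now [4 5 5 0], max=5
Drop 4: Z rot0 at col 1 lands with bottom-row=5; cleared 0 line(s) (total 1); column heights now [4 7 7 6], max=7
Drop 5: Z rot2 at col 1 lands with bottom-row=7; cleared 0 line(s) (total 1); column heights now [4 9 9 8], max=9
Drop 6: L rot2 at col 0 lands with bottom-row=8; cleared 0 line(s) (total 1); column heights now [10 10 10 8], max=10

Answer: 1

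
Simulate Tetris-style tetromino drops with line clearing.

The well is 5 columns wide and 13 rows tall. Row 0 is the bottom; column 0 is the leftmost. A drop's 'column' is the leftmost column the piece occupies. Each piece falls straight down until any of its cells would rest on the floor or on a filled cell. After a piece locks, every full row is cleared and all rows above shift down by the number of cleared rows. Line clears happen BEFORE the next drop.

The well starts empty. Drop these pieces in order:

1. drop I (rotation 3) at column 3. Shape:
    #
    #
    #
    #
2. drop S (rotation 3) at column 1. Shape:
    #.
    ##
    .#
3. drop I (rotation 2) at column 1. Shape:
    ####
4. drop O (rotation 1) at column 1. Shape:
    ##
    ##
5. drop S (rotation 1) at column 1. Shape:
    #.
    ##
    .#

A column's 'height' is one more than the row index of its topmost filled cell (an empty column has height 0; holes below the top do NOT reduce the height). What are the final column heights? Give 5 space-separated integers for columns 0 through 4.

Drop 1: I rot3 at col 3 lands with bottom-row=0; cleared 0 line(s) (total 0); column heights now [0 0 0 4 0], max=4
Drop 2: S rot3 at col 1 lands with bottom-row=0; cleared 0 line(s) (total 0); column heights now [0 3 2 4 0], max=4
Drop 3: I rot2 at col 1 lands with bottom-row=4; cleared 0 line(s) (total 0); column heights now [0 5 5 5 5], max=5
Drop 4: O rot1 at col 1 lands with bottom-row=5; cleared 0 line(s) (total 0); column heights now [0 7 7 5 5], max=7
Drop 5: S rot1 at col 1 lands with bottom-row=7; cleared 0 line(s) (total 0); column heights now [0 10 9 5 5], max=10

Answer: 0 10 9 5 5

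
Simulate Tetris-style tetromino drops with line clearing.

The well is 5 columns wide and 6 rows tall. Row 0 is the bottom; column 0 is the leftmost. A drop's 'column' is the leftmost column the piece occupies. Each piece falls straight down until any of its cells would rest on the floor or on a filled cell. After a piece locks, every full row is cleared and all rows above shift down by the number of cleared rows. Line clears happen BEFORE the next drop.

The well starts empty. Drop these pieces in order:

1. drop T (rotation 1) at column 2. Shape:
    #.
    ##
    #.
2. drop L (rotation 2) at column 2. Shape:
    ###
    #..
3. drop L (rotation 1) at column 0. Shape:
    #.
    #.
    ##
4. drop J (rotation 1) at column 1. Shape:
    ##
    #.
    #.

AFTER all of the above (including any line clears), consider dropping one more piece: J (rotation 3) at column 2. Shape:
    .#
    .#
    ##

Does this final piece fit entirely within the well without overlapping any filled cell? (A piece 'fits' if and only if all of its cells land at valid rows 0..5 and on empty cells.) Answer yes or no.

Answer: no

Derivation:
Drop 1: T rot1 at col 2 lands with bottom-row=0; cleared 0 line(s) (total 0); column heights now [0 0 3 2 0], max=3
Drop 2: L rot2 at col 2 lands with bottom-row=3; cleared 0 line(s) (total 0); column heights now [0 0 5 5 5], max=5
Drop 3: L rot1 at col 0 lands with bottom-row=0; cleared 0 line(s) (total 0); column heights now [3 1 5 5 5], max=5
Drop 4: J rot1 at col 1 lands with bottom-row=3; cleared 0 line(s) (total 0); column heights now [3 6 6 5 5], max=6
Test piece J rot3 at col 2 (width 2): heights before test = [3 6 6 5 5]; fits = False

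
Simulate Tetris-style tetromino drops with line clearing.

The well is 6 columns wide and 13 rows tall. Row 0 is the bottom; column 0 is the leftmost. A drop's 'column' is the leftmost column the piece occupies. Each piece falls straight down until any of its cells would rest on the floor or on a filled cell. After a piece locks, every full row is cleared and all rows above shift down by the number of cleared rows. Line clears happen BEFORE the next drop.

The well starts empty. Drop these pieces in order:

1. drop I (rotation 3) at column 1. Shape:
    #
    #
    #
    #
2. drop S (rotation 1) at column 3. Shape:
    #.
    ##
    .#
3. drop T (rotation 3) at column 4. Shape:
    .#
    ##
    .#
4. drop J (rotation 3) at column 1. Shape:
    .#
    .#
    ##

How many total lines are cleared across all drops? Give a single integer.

Answer: 0

Derivation:
Drop 1: I rot3 at col 1 lands with bottom-row=0; cleared 0 line(s) (total 0); column heights now [0 4 0 0 0 0], max=4
Drop 2: S rot1 at col 3 lands with bottom-row=0; cleared 0 line(s) (total 0); column heights now [0 4 0 3 2 0], max=4
Drop 3: T rot3 at col 4 lands with bottom-row=1; cleared 0 line(s) (total 0); column heights now [0 4 0 3 3 4], max=4
Drop 4: J rot3 at col 1 lands with bottom-row=4; cleared 0 line(s) (total 0); column heights now [0 5 7 3 3 4], max=7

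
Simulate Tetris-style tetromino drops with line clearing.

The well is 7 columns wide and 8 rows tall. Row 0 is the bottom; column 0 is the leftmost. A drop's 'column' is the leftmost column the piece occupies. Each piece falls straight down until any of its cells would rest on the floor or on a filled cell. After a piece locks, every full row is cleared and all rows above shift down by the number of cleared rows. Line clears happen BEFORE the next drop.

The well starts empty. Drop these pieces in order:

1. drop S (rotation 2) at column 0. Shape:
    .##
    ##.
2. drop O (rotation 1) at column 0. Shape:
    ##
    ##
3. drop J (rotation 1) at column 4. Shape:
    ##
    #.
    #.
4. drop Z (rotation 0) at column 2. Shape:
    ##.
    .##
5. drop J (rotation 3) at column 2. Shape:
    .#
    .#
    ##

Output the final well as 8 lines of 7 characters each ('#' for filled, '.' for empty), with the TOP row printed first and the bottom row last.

Answer: ...#...
...#...
..##...
..##...
##.##..
##..##.
.##.#..
##..#..

Derivation:
Drop 1: S rot2 at col 0 lands with bottom-row=0; cleared 0 line(s) (total 0); column heights now [1 2 2 0 0 0 0], max=2
Drop 2: O rot1 at col 0 lands with bottom-row=2; cleared 0 line(s) (total 0); column heights now [4 4 2 0 0 0 0], max=4
Drop 3: J rot1 at col 4 lands with bottom-row=0; cleared 0 line(s) (total 0); column heights now [4 4 2 0 3 3 0], max=4
Drop 4: Z rot0 at col 2 lands with bottom-row=3; cleared 0 line(s) (total 0); column heights now [4 4 5 5 4 3 0], max=5
Drop 5: J rot3 at col 2 lands with bottom-row=5; cleared 0 line(s) (total 0); column heights now [4 4 6 8 4 3 0], max=8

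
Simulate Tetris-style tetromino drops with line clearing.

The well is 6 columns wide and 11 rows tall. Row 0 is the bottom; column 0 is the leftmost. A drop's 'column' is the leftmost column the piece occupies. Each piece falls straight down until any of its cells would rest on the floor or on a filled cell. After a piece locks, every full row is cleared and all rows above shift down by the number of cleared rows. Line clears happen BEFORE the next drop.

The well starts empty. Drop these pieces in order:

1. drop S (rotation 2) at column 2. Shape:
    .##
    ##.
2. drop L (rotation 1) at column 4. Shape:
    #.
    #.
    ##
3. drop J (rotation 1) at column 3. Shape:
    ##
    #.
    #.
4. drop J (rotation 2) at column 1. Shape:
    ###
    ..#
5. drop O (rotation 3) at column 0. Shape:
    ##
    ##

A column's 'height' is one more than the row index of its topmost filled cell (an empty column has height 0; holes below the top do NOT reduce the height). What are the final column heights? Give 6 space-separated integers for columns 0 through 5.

Answer: 10 10 8 8 6 3

Derivation:
Drop 1: S rot2 at col 2 lands with bottom-row=0; cleared 0 line(s) (total 0); column heights now [0 0 1 2 2 0], max=2
Drop 2: L rot1 at col 4 lands with bottom-row=2; cleared 0 line(s) (total 0); column heights now [0 0 1 2 5 3], max=5
Drop 3: J rot1 at col 3 lands with bottom-row=3; cleared 0 line(s) (total 0); column heights now [0 0 1 6 6 3], max=6
Drop 4: J rot2 at col 1 lands with bottom-row=6; cleared 0 line(s) (total 0); column heights now [0 8 8 8 6 3], max=8
Drop 5: O rot3 at col 0 lands with bottom-row=8; cleared 0 line(s) (total 0); column heights now [10 10 8 8 6 3], max=10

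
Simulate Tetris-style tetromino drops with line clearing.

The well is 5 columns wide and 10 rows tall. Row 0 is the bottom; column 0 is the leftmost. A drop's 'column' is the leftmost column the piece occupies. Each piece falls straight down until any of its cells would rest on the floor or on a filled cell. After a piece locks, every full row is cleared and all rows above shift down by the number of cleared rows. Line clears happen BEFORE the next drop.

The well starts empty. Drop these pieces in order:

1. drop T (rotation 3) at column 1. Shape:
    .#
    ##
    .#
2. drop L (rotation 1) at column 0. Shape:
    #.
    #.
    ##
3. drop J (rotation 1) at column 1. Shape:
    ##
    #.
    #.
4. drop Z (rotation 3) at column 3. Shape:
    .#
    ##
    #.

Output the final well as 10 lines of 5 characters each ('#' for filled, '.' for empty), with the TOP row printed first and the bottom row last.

Drop 1: T rot3 at col 1 lands with bottom-row=0; cleared 0 line(s) (total 0); column heights now [0 2 3 0 0], max=3
Drop 2: L rot1 at col 0 lands with bottom-row=2; cleared 0 line(s) (total 0); column heights now [5 3 3 0 0], max=5
Drop 3: J rot1 at col 1 lands with bottom-row=3; cleared 0 line(s) (total 0); column heights now [5 6 6 0 0], max=6
Drop 4: Z rot3 at col 3 lands with bottom-row=0; cleared 0 line(s) (total 0); column heights now [5 6 6 2 3], max=6

Answer: .....
.....
.....
.....
.##..
##...
##...
###.#
.####
..##.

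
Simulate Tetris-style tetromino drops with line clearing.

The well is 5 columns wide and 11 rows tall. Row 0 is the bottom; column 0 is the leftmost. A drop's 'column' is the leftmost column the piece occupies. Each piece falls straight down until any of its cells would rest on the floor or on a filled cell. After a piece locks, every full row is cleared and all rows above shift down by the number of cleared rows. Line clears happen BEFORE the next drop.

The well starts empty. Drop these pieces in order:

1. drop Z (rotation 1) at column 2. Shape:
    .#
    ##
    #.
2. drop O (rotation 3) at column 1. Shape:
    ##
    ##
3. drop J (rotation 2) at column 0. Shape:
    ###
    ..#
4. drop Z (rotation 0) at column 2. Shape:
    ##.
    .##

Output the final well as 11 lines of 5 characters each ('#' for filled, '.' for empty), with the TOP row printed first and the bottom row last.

Drop 1: Z rot1 at col 2 lands with bottom-row=0; cleared 0 line(s) (total 0); column heights now [0 0 2 3 0], max=3
Drop 2: O rot3 at col 1 lands with bottom-row=2; cleared 0 line(s) (total 0); column heights now [0 4 4 3 0], max=4
Drop 3: J rot2 at col 0 lands with bottom-row=4; cleared 0 line(s) (total 0); column heights now [6 6 6 3 0], max=6
Drop 4: Z rot0 at col 2 lands with bottom-row=5; cleared 1 line(s) (total 1); column heights now [0 4 6 6 0], max=6

Answer: .....
.....
.....
.....
.....
..##.
..#..
.##..
.###.
..##.
..#..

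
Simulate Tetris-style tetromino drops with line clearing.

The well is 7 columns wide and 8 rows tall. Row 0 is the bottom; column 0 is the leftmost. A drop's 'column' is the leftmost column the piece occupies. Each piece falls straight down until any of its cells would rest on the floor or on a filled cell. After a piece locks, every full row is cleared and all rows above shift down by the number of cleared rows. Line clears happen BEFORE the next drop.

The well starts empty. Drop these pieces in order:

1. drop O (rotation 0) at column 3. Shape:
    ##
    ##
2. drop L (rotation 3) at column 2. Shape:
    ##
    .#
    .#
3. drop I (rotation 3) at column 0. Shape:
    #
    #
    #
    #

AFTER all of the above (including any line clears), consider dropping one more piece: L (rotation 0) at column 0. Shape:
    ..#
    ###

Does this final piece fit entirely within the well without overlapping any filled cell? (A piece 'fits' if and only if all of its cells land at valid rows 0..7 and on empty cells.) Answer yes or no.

Answer: yes

Derivation:
Drop 1: O rot0 at col 3 lands with bottom-row=0; cleared 0 line(s) (total 0); column heights now [0 0 0 2 2 0 0], max=2
Drop 2: L rot3 at col 2 lands with bottom-row=2; cleared 0 line(s) (total 0); column heights now [0 0 5 5 2 0 0], max=5
Drop 3: I rot3 at col 0 lands with bottom-row=0; cleared 0 line(s) (total 0); column heights now [4 0 5 5 2 0 0], max=5
Test piece L rot0 at col 0 (width 3): heights before test = [4 0 5 5 2 0 0]; fits = True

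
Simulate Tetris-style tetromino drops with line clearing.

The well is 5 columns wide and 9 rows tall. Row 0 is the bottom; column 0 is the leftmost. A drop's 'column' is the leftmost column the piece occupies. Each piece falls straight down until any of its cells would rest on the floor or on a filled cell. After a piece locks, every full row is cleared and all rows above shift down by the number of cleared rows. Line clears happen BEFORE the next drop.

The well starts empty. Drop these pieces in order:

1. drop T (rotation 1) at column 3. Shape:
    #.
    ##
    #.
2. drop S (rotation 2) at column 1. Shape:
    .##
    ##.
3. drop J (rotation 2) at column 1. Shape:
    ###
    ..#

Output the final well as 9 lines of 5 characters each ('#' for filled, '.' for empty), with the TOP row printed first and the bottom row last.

Drop 1: T rot1 at col 3 lands with bottom-row=0; cleared 0 line(s) (total 0); column heights now [0 0 0 3 2], max=3
Drop 2: S rot2 at col 1 lands with bottom-row=2; cleared 0 line(s) (total 0); column heights now [0 3 4 4 2], max=4
Drop 3: J rot2 at col 1 lands with bottom-row=4; cleared 0 line(s) (total 0); column heights now [0 6 6 6 2], max=6

Answer: .....
.....
.....
.###.
...#.
..##.
.###.
...##
...#.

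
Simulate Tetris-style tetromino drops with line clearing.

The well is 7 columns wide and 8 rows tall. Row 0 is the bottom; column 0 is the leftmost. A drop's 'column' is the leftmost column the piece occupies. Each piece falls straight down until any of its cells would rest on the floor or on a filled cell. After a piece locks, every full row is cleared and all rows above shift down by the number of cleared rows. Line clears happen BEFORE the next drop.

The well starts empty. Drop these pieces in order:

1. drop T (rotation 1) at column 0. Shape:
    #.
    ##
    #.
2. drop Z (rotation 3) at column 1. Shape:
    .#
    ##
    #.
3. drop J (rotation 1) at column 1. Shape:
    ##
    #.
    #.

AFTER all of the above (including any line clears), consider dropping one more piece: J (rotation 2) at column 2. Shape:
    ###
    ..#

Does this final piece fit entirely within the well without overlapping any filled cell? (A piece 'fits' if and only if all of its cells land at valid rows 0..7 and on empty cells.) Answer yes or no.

Drop 1: T rot1 at col 0 lands with bottom-row=0; cleared 0 line(s) (total 0); column heights now [3 2 0 0 0 0 0], max=3
Drop 2: Z rot3 at col 1 lands with bottom-row=2; cleared 0 line(s) (total 0); column heights now [3 4 5 0 0 0 0], max=5
Drop 3: J rot1 at col 1 lands with bottom-row=4; cleared 0 line(s) (total 0); column heights now [3 7 7 0 0 0 0], max=7
Test piece J rot2 at col 2 (width 3): heights before test = [3 7 7 0 0 0 0]; fits = True

Answer: yes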